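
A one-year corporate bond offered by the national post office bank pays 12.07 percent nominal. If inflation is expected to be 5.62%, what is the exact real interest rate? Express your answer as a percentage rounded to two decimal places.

1 + r = 1.12070 / 1.05620 = 1.061068
r = 1.061068 − 1 = 6.1068%, i.e. 6.11%.

6.11%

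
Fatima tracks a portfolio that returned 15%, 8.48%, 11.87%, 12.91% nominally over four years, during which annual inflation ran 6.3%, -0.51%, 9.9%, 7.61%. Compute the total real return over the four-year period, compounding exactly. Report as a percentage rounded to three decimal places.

25.988%

Nominal growth factor = 1.1500 × 1.0848 × 1.1187 × 1.1291 = 1.575773
Price-level growth factor = 1.0630 × 0.9949 × 1.0990 × 1.0761 = 1.250728
Real growth factor = 1.575773 / 1.250728 = 1.259884
Total real return = 1.259884 − 1 → 25.988%.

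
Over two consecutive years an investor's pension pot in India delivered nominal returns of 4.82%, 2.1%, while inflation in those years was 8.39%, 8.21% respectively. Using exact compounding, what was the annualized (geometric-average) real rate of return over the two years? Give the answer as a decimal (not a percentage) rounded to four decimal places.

-0.0448

Nominal growth factor = 1.0482 × 1.0210 = 1.07021220
Price-level growth factor = 1.0839 × 1.0821 = 1.17288819
Real growth factor = 1.07021220 / 1.17288819 = 0.91245884
Annualized real rate = 0.91245884^(1/2) − 1 = -4.4773% → -0.0448.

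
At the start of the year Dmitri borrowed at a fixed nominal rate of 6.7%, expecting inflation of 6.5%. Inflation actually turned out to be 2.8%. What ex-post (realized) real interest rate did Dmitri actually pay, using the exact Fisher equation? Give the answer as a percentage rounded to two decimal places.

3.79%

Ex-post: (1 + 0.0670)/(1 + 0.0280) − 1 = 3.7938%
So the realized real rate is 3.79%.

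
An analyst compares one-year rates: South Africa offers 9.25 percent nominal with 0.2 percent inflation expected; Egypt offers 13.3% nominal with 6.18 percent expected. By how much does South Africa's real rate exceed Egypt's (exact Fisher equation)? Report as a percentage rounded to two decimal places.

South Africa: (1 + 0.0925)/(1 + 0.0020) − 1 = 9.0319%
Egypt: (1 + 0.1330)/(1 + 0.0618) − 1 = 6.7056%
Differential = 9.0319% − 6.7056% = 2.3263% → 2.33%.

2.33%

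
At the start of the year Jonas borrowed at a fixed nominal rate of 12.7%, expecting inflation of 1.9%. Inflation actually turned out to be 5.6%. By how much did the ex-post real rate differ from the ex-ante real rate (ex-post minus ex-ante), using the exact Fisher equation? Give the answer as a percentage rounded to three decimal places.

Ex-ante: (1 + 0.1270)/(1 + 0.0190) − 1 = 10.5986%
Ex-post: (1 + 0.1270)/(1 + 0.0560) − 1 = 6.7235%
Difference (ex-post − ex-ante) = -3.8751% → -3.875%.

-3.875%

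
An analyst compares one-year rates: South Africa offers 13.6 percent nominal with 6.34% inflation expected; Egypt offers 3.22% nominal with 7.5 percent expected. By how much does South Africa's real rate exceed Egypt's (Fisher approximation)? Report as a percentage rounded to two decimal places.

11.54%

South Africa: 13.6% − 6.34% = 7.260%
Egypt: 3.22% − 7.5% = -4.280%
Differential = 11.540% → 11.54%.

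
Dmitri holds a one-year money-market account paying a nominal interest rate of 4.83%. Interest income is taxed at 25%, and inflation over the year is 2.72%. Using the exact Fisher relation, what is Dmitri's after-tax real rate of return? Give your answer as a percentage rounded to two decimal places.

After-tax nominal return = 4.83% × (1 − 0.25) = 3.6225%.
1 + r = 1.036225 / 1.02720 = 1.008786
After-tax real rate = 1.008786 − 1 → 0.88%.

0.88%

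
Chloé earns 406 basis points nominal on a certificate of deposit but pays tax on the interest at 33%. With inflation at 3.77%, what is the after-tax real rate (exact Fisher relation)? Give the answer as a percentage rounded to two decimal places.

-1.01%

After-tax nominal return = 4.06% × (1 − 0.33) = 2.7202%.
1 + r = 1.027202 / 1.03770 = 0.989883
After-tax real rate = 0.989883 − 1 → -1.01%.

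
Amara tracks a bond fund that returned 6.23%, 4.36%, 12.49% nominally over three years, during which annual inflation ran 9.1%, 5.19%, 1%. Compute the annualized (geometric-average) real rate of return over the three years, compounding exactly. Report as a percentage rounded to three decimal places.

Compound the nominal returns: 1.0623 × 1.0436 × 1.1249 = 1.24708245.
Compound inflation: 1.0910 × 1.0519 × 1.0100 = 1.15909913.
Deflate: 1.24708245 / 1.15909913 = 1.07590664.
Annualized real rate = 1.07590664^(1/3) − 1 = 2.4688% → 2.469%.

2.469%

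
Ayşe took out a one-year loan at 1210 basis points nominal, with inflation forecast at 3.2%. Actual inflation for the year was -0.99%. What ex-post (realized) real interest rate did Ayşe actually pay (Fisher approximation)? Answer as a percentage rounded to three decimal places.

13.090%

Ex-post: 12.1% − (-0.99%) = 13.090%
So the realized real rate is 13.090%.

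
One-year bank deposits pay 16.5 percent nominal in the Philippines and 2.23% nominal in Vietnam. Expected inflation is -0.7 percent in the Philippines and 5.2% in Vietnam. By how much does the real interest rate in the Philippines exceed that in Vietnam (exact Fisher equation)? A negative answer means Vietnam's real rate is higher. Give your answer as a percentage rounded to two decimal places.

The Philippines: (1 + 0.1650)/(1 − 0.0070) − 1 = 17.3212%
Vietnam: (1 + 0.0223)/(1 + 0.0520) − 1 = -2.8232%
Differential = 17.3212% − (-2.8232%) = 20.1444% → 20.14%.

20.14%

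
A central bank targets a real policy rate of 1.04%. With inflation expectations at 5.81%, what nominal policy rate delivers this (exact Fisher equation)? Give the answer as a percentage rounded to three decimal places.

(1 + i) = (1 + r)(1 + π) = 1.01040 × 1.05810 = 1.06910424
i = 1.06910424 − 1, so the required nominal rate is 6.910%.

6.910%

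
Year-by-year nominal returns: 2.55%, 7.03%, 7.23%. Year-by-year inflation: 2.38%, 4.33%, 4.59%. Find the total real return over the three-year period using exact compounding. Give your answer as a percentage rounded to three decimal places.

5.352%

Nominal growth factor = 1.0255 × 1.0703 × 1.0723 = 1.176949
Price-level growth factor = 1.0238 × 1.0433 × 1.0459 = 1.117158
Real growth factor = 1.176949 / 1.117158 = 1.053521
Total real return = 1.053521 − 1 → 5.352%.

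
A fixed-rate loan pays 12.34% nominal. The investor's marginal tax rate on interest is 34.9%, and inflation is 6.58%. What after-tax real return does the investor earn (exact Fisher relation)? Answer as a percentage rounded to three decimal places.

After-tax nominal return = 12.34% × (1 − 0.349) = 8.03334%.
1 + r = 1.0803334 / 1.06580 = 1.013636
After-tax real rate = 1.013636 − 1 → 1.364%.

1.364%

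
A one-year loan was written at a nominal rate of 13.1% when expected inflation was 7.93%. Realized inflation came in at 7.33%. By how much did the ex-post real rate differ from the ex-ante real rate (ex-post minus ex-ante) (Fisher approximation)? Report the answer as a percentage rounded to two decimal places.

0.60%

Ex-ante: 13.1% − 7.93% = 5.170%
Ex-post: 13.1% − 7.33% = 5.770%
Difference (ex-post − ex-ante) = 0.6000% → 0.60%.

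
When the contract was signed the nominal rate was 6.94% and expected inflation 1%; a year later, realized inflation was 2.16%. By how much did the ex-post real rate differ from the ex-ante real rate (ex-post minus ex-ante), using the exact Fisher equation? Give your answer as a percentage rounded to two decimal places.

-1.20%

Ex-ante: (1 + 0.0694)/(1 + 0.0100) − 1 = 5.8812%
Ex-post: (1 + 0.0694)/(1 + 0.0216) − 1 = 4.6789%
Difference (ex-post − ex-ante) = -1.2023% → -1.20%.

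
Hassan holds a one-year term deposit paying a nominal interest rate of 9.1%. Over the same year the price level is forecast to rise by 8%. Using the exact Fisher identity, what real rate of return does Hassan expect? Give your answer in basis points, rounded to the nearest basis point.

By the Fisher identity, 1 + r = (1 + i)/(1 + π).
1 + r = 1.09100 / 1.08000 = 1.010185
r = 1.010185 − 1 = 1.0185%, i.e. 102 basis points.

102 basis points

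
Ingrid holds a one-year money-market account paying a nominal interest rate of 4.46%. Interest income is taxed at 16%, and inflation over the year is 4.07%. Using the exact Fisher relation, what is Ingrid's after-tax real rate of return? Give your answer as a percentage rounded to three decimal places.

After-tax nominal return = 4.46% × (1 − 0.16) = 3.7464%.
1 + r = 1.037464 / 1.04070 = 0.996891
After-tax real rate = 0.996891 − 1 → -0.311%.

-0.311%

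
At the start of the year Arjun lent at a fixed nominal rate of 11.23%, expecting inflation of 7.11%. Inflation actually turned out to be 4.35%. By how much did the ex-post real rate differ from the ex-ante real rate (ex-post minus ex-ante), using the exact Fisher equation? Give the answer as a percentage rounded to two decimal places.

2.75%

Ex-ante: (1 + 0.1123)/(1 + 0.0711) − 1 = 3.8465%
Ex-post: (1 + 0.1123)/(1 + 0.0435) − 1 = 6.5932%
Difference (ex-post − ex-ante) = 2.7467% → 2.75%.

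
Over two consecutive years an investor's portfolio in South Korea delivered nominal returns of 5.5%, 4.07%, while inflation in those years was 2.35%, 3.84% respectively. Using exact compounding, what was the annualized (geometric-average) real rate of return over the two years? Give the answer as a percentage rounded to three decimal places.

Nominal growth factor = 1.0550 × 1.0407 = 1.09793850
Price-level growth factor = 1.0235 × 1.0384 = 1.06280240
Real growth factor = 1.09793850 / 1.06280240 = 1.03305986
Annualized real rate = 1.03305986^(1/2) − 1 = 1.6396% → 1.640%.

1.640%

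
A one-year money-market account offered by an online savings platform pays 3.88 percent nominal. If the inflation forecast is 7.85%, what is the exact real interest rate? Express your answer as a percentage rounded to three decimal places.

-3.681%

1 + r = 1.03880 / 1.07850 = 0.963190
r = 0.963190 − 1 = -3.6810%, i.e. -3.681%.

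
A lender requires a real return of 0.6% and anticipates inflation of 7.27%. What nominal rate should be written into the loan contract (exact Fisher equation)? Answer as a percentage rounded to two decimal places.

(1 + i) = (1 + r)(1 + π) = 1.00600 × 1.07270 = 1.0791362
i = 1.0791362 − 1, so the required nominal rate is 7.91%.

7.91%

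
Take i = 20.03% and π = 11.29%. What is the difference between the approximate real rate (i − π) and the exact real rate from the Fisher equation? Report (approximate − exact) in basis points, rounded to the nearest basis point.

89 basis points

Approximate: r ≈ 20.030% − 11.290% = 8.7400%
Exact: (1 + 0.2003)/(1 + 0.1129) − 1 = 7.8534%
Error = 8.7400% − 7.8534% = 0.8866% → 89 basis points.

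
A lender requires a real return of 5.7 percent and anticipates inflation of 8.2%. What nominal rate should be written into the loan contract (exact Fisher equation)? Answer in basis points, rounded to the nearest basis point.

(1 + i) = (1 + r)(1 + π) = 1.05700 × 1.08200 = 1.143674
i = 1.143674 − 1, so the required nominal rate is 1437 basis points.

1437 basis points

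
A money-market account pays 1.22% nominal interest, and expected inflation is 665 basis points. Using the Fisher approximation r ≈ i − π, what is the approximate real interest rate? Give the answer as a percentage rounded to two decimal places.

r ≈ i − π = 1.22% − 6.65% = -5.43%.

-5.43%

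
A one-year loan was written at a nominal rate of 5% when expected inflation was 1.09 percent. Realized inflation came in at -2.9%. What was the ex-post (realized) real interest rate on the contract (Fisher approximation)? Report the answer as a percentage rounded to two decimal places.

Ex-post: 5% − (-2.9%) = 7.900%
So the realized real rate is 7.90%.

7.90%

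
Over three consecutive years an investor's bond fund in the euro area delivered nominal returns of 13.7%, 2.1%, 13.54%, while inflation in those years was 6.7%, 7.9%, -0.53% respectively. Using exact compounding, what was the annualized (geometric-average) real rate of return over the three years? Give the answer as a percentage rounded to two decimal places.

4.80%

Nominal growth factor = 1.1370 × 1.0210 × 1.1354 = 1.31805975
Price-level growth factor = 1.0670 × 1.0790 × 0.9947 = 1.14519115
Real growth factor = 1.31805975 / 1.14519115 = 1.15095174
Annualized real rate = 1.15095174^(1/3) − 1 = 4.7978% → 4.80%.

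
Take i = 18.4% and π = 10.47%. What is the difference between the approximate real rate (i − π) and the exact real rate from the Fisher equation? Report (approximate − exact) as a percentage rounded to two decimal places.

0.75%

Approximate: r ≈ 18.400% − 10.470% = 7.9300%
Exact: (1 + 0.1840)/(1 + 0.1047) − 1 = 7.1784%
Error = 7.9300% − 7.1784% = 0.7516% → 0.75%.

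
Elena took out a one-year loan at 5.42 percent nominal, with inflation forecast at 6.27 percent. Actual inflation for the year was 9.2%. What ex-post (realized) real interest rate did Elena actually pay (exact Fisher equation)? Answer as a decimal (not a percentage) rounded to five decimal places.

-0.03462

Ex-post: (1 + 0.0542)/(1 + 0.0920) − 1 = -3.46154%
So the realized real rate is -0.03462.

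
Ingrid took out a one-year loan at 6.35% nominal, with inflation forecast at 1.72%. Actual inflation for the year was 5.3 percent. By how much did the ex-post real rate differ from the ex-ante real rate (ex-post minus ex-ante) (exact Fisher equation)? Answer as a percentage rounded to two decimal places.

Ex-ante: (1 + 0.0635)/(1 + 0.0172) − 1 = 4.5517%
Ex-post: (1 + 0.0635)/(1 + 0.0530) − 1 = 0.9972%
Difference (ex-post − ex-ante) = -3.5546% → -3.55%.

-3.55%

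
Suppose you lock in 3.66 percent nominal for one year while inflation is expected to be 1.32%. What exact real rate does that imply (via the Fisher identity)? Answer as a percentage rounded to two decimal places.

2.31%

By the Fisher identity, 1 + r = (1 + i)/(1 + π).
1 + r = 1.03660 / 1.01320 = 1.023095
r = 1.023095 − 1 = 2.3095%, i.e. 2.31%.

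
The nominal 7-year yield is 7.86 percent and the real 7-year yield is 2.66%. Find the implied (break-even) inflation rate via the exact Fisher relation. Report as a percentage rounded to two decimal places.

(1 + π) = (1 + i)/(1 + r) = 1.07860 / 1.02660 = 1.050653
Break-even inflation = 1.050653 − 1 → 5.07%.

5.07%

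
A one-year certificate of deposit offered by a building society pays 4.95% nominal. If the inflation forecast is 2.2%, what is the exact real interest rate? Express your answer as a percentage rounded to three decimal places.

1 + r = 1.04950 / 1.02200 = 1.026908
r = 1.026908 − 1 = 2.6908%, i.e. 2.691%.

2.691%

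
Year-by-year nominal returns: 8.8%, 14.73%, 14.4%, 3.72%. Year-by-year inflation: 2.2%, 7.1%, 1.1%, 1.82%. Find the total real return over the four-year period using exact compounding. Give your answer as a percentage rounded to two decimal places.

Compound the nominal returns: 1.0880 × 1.1473 × 1.1440 × 1.0372 = 1.481134.
Compound inflation: 1.0220 × 1.0710 × 1.0110 × 1.0182 = 1.126742.
Deflate: 1.481134 / 1.126742 = 1.314528.
Total real return = 1.314528 − 1 → 31.45%.

31.45%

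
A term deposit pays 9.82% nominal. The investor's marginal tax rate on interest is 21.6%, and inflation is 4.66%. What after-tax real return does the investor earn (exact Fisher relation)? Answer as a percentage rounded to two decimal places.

After-tax nominal return = 9.82% × (1 − 0.216) = 7.69888%.
1 + r = 1.0769888 / 1.04660 = 1.029036
After-tax real rate = 1.029036 − 1 → 2.90%.

2.90%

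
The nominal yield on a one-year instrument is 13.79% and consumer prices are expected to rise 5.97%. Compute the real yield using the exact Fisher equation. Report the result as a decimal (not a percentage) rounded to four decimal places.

0.0738

1 + r = 1.13790 / 1.05970 = 1.073794
r = 1.073794 − 1 = 7.3794%, i.e. 0.0738.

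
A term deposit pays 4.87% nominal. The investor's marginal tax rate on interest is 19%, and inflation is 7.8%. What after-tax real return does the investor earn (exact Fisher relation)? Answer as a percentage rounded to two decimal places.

-3.58%

After-tax nominal return = 4.87% × (1 − 0.19) = 3.9447%.
1 + r = 1.039447 / 1.07800 = 0.964237
After-tax real rate = 0.964237 − 1 → -3.58%.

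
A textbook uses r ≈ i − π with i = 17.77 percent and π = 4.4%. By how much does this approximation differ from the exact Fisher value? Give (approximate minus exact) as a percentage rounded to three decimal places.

Approximate: r ≈ 17.770% − 4.400% = 13.3700%
Exact: (1 + 0.1777)/(1 + 0.0440) − 1 = 12.80651%
Error = 13.3700% − 12.80651% = 0.56349% → 0.563%.

0.563%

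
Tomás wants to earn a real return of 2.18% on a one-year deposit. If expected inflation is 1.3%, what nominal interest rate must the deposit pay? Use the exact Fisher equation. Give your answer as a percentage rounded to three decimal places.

3.508%

(1 + i) = (1 + r)(1 + π) = 1.02180 × 1.01300 = 1.0350834
i = 1.0350834 − 1, so the required nominal rate is 3.508%.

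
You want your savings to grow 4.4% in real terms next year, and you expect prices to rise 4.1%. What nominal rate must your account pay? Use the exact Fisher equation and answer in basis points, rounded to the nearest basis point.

(1 + i) = (1 + r)(1 + π) = 1.04400 × 1.04100 = 1.086804
i = 1.086804 − 1, so the required nominal rate is 868 basis points.

868 basis points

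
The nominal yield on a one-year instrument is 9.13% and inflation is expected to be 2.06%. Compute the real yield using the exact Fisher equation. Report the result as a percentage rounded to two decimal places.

By the Fisher equation, 1 + r = (1 + i)/(1 + π).
1 + r = 1.09130 / 1.02060 = 1.069273
r = 1.069273 − 1 = 6.9273%, i.e. 6.93%.

6.93%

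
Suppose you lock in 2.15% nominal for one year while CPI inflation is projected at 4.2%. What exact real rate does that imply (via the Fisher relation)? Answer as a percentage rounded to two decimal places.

1 + r = 1.02150 / 1.04200 = 0.980326
r = 0.980326 − 1 = -1.9674%, i.e. -1.97%.

-1.97%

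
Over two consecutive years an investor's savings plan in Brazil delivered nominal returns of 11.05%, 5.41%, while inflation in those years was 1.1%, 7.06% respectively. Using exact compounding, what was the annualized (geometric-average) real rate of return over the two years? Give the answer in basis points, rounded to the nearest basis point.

Compound the nominal returns: 1.1105 × 1.0541 = 1.17057805.
Compound inflation: 1.0110 × 1.0706 = 1.08237660.
Deflate: 1.17057805 / 1.08237660 = 1.08148869.
Annualized real rate = 1.08148869^(1/2) − 1 = 3.9946% → 399 basis points.

399 basis points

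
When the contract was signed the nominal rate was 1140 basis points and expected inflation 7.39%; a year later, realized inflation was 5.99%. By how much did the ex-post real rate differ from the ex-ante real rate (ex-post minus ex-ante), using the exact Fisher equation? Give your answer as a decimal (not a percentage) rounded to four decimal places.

0.0137

Ex-ante: (1 + 0.1140)/(1 + 0.0739) − 1 = 3.7341%
Ex-post: (1 + 0.1140)/(1 + 0.0599) − 1 = 5.1043%
Difference (ex-post − ex-ante) = 1.3702% → 0.0137.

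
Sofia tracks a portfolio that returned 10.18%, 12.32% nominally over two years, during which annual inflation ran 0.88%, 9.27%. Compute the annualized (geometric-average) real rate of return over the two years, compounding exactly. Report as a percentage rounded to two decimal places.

5.96%

Compound the nominal returns: 1.1018 × 1.1232 = 1.23754176.
Compound inflation: 1.0088 × 1.0927 = 1.10231576.
Deflate: 1.23754176 / 1.10231576 = 1.12267447.
Annualized real rate = 1.12267447^(1/2) − 1 = 5.9563% → 5.96%.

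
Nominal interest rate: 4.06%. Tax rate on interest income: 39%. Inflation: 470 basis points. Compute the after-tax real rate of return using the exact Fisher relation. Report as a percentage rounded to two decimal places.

After-tax nominal return = 4.06% × (1 − 0.39) = 2.4766%.
1 + r = 1.024766 / 1.04700 = 0.978764
After-tax real rate = 0.978764 − 1 → -2.12%.

-2.12%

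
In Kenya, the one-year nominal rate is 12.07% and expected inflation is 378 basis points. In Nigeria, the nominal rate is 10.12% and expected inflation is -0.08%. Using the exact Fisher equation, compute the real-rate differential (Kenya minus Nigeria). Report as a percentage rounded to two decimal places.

-2.22%

Kenya: (1 + 0.1207)/(1 + 0.0378) − 1 = 7.9881%
Nigeria: (1 + 0.1012)/(1 − 0.0008) − 1 = 10.2082%
Differential = 7.9881% − 10.2082% = -2.2201% → -2.22%.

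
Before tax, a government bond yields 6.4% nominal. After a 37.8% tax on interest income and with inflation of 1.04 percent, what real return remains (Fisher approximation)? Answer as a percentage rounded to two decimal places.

2.94%

After-tax nominal return = 6.4% × (1 − 0.378) = 3.9808%.
r ≈ 3.9808% − 1.04% → 2.94%.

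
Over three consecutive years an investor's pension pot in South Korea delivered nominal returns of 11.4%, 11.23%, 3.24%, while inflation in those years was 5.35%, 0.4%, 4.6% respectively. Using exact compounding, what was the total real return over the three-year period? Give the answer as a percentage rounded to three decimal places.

Nominal growth factor = 1.1140 × 1.1123 × 1.0324 = 1.279249
Price-level growth factor = 1.0535 × 1.0040 × 1.0460 = 1.106369
Real growth factor = 1.279249 / 1.106369 = 1.156259
Total real return = 1.156259 − 1 → 15.626%.

15.626%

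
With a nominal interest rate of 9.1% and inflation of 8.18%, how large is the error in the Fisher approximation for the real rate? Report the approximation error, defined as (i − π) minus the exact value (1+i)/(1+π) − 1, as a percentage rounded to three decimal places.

Approximate: r ≈ 9.100% − 8.180% = 0.9200%
Exact: (1 + 0.0910)/(1 + 0.0818) − 1 = 0.8504%
Error = 0.9200% − 0.8504% = 0.0696% → 0.070%.

0.070%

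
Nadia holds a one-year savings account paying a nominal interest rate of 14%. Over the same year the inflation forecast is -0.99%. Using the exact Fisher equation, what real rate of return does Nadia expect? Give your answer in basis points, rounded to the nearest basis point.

1514 basis points

1 + r = 1.14000 / 0.99010 = 1.151399
r = 1.151399 − 1 = 15.1399%, i.e. 1514 basis points.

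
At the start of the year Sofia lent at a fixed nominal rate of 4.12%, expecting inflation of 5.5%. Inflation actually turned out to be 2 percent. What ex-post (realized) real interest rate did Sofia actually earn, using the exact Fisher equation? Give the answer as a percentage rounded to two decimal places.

Ex-post: (1 + 0.0412)/(1 + 0.0200) − 1 = 2.0784%
So the realized real rate is 2.08%.

2.08%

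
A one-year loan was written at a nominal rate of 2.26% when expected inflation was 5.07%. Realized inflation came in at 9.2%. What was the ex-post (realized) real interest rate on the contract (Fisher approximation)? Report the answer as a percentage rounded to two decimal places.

-6.94%

Ex-post: 2.26% − 9.2% = -6.940%
So the realized real rate is -6.94%.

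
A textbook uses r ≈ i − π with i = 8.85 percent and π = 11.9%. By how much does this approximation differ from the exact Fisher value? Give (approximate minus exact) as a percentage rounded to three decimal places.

Approximate: r ≈ 8.850% − 11.900% = -3.0500%
Exact: (1 + 0.0885)/(1 + 0.1190) − 1 = -2.7256%
Error = -3.0500% − (-2.7256%) = -0.3244% → -0.324%.

-0.324%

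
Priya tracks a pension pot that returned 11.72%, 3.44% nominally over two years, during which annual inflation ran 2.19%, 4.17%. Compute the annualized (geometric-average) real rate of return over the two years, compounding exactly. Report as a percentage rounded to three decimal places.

4.192%

Nominal growth factor = 1.1172 × 1.0344 = 1.15563168
Price-level growth factor = 1.0219 × 1.0417 = 1.06451323
Real growth factor = 1.15563168 / 1.06451323 = 1.08559635
Annualized real rate = 1.08559635^(1/2) − 1 = 4.1920% → 4.192%.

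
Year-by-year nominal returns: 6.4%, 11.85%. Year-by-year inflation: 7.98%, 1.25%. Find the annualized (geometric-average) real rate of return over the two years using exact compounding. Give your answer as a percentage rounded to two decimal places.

Compound the nominal returns: 1.0640 × 1.1185 = 1.19008400.
Compound inflation: 1.0798 × 1.0125 = 1.09329750.
Deflate: 1.19008400 / 1.09329750 = 1.08852714.
Annualized real rate = 1.08852714^(1/2) − 1 = 4.3325% → 4.33%.

4.33%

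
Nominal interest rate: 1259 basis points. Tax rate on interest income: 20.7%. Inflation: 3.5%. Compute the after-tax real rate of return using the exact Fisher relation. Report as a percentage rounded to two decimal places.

6.26%

After-tax nominal return = 12.59% × (1 − 0.207) = 9.98387%.
1 + r = 1.0998387 / 1.03500 = 1.062646
After-tax real rate = 1.062646 − 1 → 6.26%.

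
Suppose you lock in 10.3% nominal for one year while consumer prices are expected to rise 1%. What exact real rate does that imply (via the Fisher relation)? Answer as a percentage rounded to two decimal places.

By the Fisher relation, 1 + r = (1 + i)/(1 + π).
1 + r = 1.10300 / 1.01000 = 1.092079
r = 1.092079 − 1 = 9.2079%, i.e. 9.21%.

9.21%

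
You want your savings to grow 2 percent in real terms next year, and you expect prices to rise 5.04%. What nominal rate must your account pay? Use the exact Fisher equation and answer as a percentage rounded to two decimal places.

7.14%

(1 + i) = (1 + r)(1 + π) = 1.02000 × 1.05040 = 1.071408
i = 1.071408 − 1, so the required nominal rate is 7.14%.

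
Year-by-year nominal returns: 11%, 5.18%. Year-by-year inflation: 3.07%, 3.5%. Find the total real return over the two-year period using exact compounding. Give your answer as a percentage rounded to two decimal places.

Compound the nominal returns: 1.1100 × 1.0518 = 1.167498.
Compound inflation: 1.0307 × 1.0350 = 1.066775.
Deflate: 1.167498 / 1.066775 = 1.094419.
Total real return = 1.094419 − 1 → 9.44%.

9.44%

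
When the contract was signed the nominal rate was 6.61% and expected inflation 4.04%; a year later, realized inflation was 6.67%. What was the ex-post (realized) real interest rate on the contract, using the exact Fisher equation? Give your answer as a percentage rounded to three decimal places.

-0.056%

Ex-post: (1 + 0.0661)/(1 + 0.0667) − 1 = -0.0562%
So the realized real rate is -0.056%.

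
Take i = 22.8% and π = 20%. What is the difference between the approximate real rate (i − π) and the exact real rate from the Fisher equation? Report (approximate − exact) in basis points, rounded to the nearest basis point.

Approximate: r ≈ 22.800% − 20.000% = 2.8000%
Exact: (1 + 0.2280)/(1 + 0.2000) − 1 = 2.3333%
Error = 2.8000% − 2.3333% = 0.4667% → 47 basis points.

47 basis points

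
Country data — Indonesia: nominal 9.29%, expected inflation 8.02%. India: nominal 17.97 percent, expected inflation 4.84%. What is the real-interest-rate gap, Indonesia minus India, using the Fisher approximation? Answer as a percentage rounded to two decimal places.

Indonesia: 9.29% − 8.02% = 1.270%
India: 17.97% − 4.84% = 13.130%
Differential = -11.860% → -11.86%.

-11.86%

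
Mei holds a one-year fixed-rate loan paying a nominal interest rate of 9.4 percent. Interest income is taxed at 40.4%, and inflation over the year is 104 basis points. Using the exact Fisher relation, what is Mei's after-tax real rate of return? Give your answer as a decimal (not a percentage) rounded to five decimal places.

0.04515

After-tax nominal return = 9.4% × (1 − 0.404) = 5.6024%.
1 + r = 1.056024 / 1.01040 = 1.045154
After-tax real rate = 1.045154 − 1 → 0.04515.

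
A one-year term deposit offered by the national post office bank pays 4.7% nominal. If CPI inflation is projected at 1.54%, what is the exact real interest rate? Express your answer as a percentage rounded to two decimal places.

3.11%

By the Fisher equation, 1 + r = (1 + i)/(1 + π).
1 + r = 1.04700 / 1.01540 = 1.031121
r = 1.031121 − 1 = 3.1121%, i.e. 3.11%.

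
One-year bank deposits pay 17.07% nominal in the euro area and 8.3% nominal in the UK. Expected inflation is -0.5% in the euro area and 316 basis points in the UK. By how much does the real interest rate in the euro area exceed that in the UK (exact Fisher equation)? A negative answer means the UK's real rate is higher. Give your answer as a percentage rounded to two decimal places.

The euro area: (1 + 0.1707)/(1 − 0.0050) − 1 = 17.6583%
The UK: (1 + 0.0830)/(1 + 0.0316) − 1 = 4.9826%
Differential = 17.6583% − 4.9826% = 12.6757% → 12.68%.

12.68%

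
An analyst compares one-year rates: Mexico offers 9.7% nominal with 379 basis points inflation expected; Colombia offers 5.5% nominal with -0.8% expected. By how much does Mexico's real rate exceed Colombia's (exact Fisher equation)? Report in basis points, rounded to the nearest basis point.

Mexico: (1 + 0.0970)/(1 + 0.0379) − 1 = 5.6942%
Colombia: (1 + 0.0550)/(1 − 0.0080) − 1 = 6.3508%
Differential = 5.6942% − 6.3508% = -0.6566% → -66 basis points.

-66 basis points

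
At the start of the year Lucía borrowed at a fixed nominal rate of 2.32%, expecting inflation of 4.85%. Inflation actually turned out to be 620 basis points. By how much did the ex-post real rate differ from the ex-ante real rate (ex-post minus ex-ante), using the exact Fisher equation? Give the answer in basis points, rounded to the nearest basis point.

-124 basis points

Ex-ante: (1 + 0.0232)/(1 + 0.0485) − 1 = -2.4130%
Ex-post: (1 + 0.0232)/(1 + 0.0620) − 1 = -3.6535%
Difference (ex-post − ex-ante) = -1.2405% → -124 basis points.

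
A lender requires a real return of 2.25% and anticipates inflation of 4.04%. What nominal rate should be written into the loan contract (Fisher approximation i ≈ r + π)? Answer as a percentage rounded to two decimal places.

i ≈ r + π = 2.25% + 4.04% = 6.29%.

6.29%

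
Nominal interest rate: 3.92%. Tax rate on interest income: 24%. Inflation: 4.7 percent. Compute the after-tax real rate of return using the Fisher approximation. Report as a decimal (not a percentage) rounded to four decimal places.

After-tax nominal return = 3.92% × (1 − 0.24) = 2.9792%.
r ≈ 2.9792% − 4.7% → -0.0172.

-0.0172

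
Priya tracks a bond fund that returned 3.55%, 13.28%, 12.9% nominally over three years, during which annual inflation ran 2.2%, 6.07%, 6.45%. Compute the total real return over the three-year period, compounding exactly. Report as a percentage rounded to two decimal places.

Compound the nominal returns: 1.0355 × 1.1328 × 1.1290 = 1.324333.
Compound inflation: 1.0220 × 1.0607 × 1.0645 = 1.153956.
Deflate: 1.324333 / 1.153956 = 1.147647.
Total real return = 1.147647 − 1 → 14.76%.

14.76%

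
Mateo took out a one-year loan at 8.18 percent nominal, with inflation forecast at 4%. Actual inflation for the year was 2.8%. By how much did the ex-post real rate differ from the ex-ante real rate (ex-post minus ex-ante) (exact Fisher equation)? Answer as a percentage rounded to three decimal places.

1.214%

Ex-ante: (1 + 0.0818)/(1 + 0.0400) − 1 = 4.0192%
Ex-post: (1 + 0.0818)/(1 + 0.0280) − 1 = 5.2335%
Difference (ex-post − ex-ante) = 1.2142% → 1.214%.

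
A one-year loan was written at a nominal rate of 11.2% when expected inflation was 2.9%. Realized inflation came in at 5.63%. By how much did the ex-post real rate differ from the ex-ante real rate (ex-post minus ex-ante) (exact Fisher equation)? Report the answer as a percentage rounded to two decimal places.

Ex-ante: (1 + 0.1120)/(1 + 0.0290) − 1 = 8.0661%
Ex-post: (1 + 0.1120)/(1 + 0.0563) − 1 = 5.2731%
Difference (ex-post − ex-ante) = -2.7930% → -2.79%.

-2.79%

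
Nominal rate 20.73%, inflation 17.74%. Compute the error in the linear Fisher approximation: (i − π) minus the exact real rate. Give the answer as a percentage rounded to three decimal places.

0.451%

Approximate: r ≈ 20.730% − 17.740% = 2.9900%
Exact: (1 + 0.2073)/(1 + 0.1774) − 1 = 2.53949%
Error = 2.9900% − 2.53949% = 0.45051% → 0.451%.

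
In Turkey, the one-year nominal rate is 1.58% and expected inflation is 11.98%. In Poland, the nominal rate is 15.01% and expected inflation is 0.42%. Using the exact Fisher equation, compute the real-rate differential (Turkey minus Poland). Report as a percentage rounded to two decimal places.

Turkey: (1 + 0.0158)/(1 + 0.1198) − 1 = -9.2874%
Poland: (1 + 0.1501)/(1 + 0.0042) − 1 = 14.5290%
Differential = -9.2874% − 14.5290% = -23.8164% → -23.82%.

-23.82%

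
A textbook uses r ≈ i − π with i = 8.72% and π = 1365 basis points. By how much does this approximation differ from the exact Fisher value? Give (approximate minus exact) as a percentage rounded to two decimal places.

-0.59%

Approximate: r ≈ 8.720% − 13.650% = -4.9300%
Exact: (1 + 0.0872)/(1 + 0.1365) − 1 = -4.3379%
Error = -4.9300% − (-4.3379%) = -0.5921% → -0.59%.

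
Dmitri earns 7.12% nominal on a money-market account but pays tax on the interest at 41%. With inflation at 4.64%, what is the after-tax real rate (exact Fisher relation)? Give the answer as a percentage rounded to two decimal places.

-0.42%

After-tax nominal return = 7.12% × (1 − 0.41) = 4.2008%.
1 + r = 1.042008 / 1.04640 = 0.995803
After-tax real rate = 0.995803 − 1 → -0.42%.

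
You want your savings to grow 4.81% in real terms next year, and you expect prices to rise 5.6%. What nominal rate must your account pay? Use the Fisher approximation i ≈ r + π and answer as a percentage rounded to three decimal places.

10.410%

i ≈ r + π = 4.81% + 5.6% = 10.410%.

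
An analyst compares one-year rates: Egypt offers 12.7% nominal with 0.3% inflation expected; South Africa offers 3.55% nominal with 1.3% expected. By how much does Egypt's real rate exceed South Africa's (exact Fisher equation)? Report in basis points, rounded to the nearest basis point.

1014 basis points

Egypt: (1 + 0.1270)/(1 + 0.0030) − 1 = 12.3629%
South Africa: (1 + 0.0355)/(1 + 0.0130) − 1 = 2.2211%
Differential = 12.3629% − 2.2211% = 10.1418% → 1014 basis points.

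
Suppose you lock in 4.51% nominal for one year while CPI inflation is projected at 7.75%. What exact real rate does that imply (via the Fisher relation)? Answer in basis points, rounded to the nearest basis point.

By the Fisher relation, 1 + r = (1 + i)/(1 + π).
1 + r = 1.04510 / 1.07750 = 0.969930
r = 0.969930 − 1 = -3.0070%, i.e. -301 basis points.

-301 basis points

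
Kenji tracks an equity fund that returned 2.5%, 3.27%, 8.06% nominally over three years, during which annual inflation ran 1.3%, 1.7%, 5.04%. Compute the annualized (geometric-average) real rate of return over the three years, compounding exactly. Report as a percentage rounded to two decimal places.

Compound the nominal returns: 1.0250 × 1.0327 × 1.0806 = 1.14383401.
Compound inflation: 1.0130 × 1.0170 × 1.0504 = 1.08214414.
Deflate: 1.14383401 / 1.08214414 = 1.05700708.
Annualized real rate = 1.05700708^(1/3) − 1 = 1.8652% → 1.87%.

1.87%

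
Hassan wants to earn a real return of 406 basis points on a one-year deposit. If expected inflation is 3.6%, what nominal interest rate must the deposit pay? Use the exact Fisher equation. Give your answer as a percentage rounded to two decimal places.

(1 + i) = (1 + r)(1 + π) = 1.04060 × 1.03600 = 1.0780616
i = 1.0780616 − 1, so the required nominal rate is 7.81%.

7.81%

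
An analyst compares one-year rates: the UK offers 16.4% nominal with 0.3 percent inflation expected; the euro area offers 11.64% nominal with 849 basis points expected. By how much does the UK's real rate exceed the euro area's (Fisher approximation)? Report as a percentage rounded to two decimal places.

The UK: 16.4% − 0.3% = 16.100%
The euro area: 11.64% − 8.49% = 3.150%
Differential = 12.950% → 12.95%.

12.95%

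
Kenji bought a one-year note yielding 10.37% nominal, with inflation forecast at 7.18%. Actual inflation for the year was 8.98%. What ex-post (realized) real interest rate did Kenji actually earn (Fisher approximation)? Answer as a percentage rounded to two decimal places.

1.39%

Ex-post: 10.37% − 8.98% = 1.390%
So the realized real rate is 1.39%.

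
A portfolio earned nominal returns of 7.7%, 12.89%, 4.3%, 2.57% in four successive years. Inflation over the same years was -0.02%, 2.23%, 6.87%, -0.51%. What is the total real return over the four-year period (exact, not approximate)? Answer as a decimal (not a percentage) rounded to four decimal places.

Compound the nominal returns: 1.0770 × 1.1289 × 1.0430 × 1.0257 = 1.300696.
Compound inflation: 0.9998 × 1.0223 × 1.0687 × 0.9949 = 1.086743.
Deflate: 1.300696 / 1.086743 = 1.196876.
Total real return = 1.196876 − 1 → 0.1969.

0.1969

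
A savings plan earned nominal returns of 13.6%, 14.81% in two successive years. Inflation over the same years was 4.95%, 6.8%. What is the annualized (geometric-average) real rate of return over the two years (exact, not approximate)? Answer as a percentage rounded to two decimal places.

Nominal growth factor = 1.1360 × 1.1481 = 1.30424160
Price-level growth factor = 1.0495 × 1.0680 = 1.12086600
Real growth factor = 1.30424160 / 1.12086600 = 1.16360172
Annualized real rate = 1.16360172^(1/2) − 1 = 7.8704% → 7.87%.

7.87%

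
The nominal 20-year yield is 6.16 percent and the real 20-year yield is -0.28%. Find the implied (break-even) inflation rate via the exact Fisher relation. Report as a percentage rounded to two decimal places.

(1 + π) = (1 + i)/(1 + r) = 1.06160 / 0.99720 = 1.064581
Break-even inflation = 1.064581 − 1 → 6.46%.

6.46%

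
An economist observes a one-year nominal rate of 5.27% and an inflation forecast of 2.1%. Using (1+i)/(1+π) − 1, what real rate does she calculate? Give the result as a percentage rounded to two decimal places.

By the Fisher identity, 1 + r = (1 + i)/(1 + π).
1 + r = 1.05270 / 1.02100 = 1.031048
r = 1.031048 − 1 = 3.1048%, i.e. 3.10%.

3.10%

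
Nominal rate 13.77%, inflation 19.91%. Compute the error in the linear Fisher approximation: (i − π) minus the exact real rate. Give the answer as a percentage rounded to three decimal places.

Approximate: r ≈ 13.770% − 19.910% = -6.1400%
Exact: (1 + 0.1377)/(1 + 0.1991) − 1 = -5.12051%
Error = -6.1400% − (-5.12051%) = -1.01949% → -1.019%.

-1.019%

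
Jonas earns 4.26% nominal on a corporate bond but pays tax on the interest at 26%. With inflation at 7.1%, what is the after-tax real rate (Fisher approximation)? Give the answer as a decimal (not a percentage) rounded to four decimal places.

After-tax nominal return = 4.26% × (1 − 0.26) = 3.1524%.
r ≈ 3.1524% − 7.1% → -0.0395.

-0.0395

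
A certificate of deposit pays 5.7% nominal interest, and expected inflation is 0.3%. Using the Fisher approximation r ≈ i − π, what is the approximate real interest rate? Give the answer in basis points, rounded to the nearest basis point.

540 basis points

r ≈ i − π = 5.7% − 0.3% = 540 basis points.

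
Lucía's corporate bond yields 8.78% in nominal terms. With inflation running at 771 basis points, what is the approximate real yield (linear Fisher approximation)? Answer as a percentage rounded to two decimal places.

r ≈ i − π = 8.78% − 7.71% = 1.07%.

1.07%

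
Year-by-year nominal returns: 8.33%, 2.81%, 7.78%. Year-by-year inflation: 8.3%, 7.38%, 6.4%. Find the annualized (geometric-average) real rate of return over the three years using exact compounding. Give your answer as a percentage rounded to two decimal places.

-1.01%

Compound the nominal returns: 1.0833 × 1.0281 × 1.0778 = 1.20038976.
Compound inflation: 1.0830 × 1.0738 × 1.0640 = 1.23735263.
Deflate: 1.20038976 / 1.23735263 = 0.97012746.
Annualized real rate = 0.97012746^(1/3) − 1 = -1.0058% → -1.01%.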